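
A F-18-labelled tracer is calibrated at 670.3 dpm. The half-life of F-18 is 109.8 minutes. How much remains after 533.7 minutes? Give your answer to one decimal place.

Number of half-lives: n = 533.7/109.8 ≈ 4.8607.
Remaining = 670.3 × (1/2)^4.8607 = 670.3 × 0.034419 ≈ 23.071 dpm.

23.1 dpm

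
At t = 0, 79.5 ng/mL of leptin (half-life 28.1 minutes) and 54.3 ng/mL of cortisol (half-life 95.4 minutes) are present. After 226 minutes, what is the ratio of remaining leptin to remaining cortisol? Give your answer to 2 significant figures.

leptin: 79.5 × (1/2)^(226/28.1) = 79.5 × (1/2)^8.0427 ≈ 0.30149 ng/mL.
cortisol: 54.3 × (1/2)^(226/95.4) = 54.3 × (1/2)^2.369 ≈ 10.512 ng/mL.
Ratio ≈ 0.30149 / 10.512 ≈ 0.028682.

0.029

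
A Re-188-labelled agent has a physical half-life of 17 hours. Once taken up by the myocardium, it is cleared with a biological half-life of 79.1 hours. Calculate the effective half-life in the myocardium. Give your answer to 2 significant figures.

1/t_eff = 1/t_phys + 1/t_biol = 1/17 + 1/79.1 = 0.071466 per hour.
t_eff = 17 × 79.1 / (17 + 79.1) ≈ 13.993 hours.

14 hours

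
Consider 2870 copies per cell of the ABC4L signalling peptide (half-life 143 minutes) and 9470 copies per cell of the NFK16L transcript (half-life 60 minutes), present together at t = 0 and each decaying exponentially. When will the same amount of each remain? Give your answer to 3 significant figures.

178 minutes

Set 2870·(1/2)^(t/143) = 9470·(1/2)^(t/60).
Taking log₂: log₂(2870/9470) = t·(1/143 − 1/60).
log₂(0.30306) = -1.7223; 1/143 − 1/60 = -0.0096737.
t = -1.7223 / -0.0096737 ≈ 178.04 minutes.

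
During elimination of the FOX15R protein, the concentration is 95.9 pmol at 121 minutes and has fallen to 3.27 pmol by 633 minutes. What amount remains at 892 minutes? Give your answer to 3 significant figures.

0.592 pmol

Over Δt = 633 − 121 = 512 minutes, the level fell by a factor of 95.9/3.27 ≈ 29.327.
n = log₂(29.327) ≈ 4.8742 half-lives, so t½ = 512/4.8742 ≈ 105.04 minutes.
From t = 633 to t = 892: 3.27 × (1/2)^((892−633)/105.04) ≈ 0.59199 pmol.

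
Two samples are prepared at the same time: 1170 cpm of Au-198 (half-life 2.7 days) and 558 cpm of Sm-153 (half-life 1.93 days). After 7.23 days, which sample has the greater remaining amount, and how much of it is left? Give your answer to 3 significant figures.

Au-198, 183 cpm

Au-198: 1170 × (1/2)^2.6778 ≈ 182.85 cpm.
Sm-153: 558 × (1/2)^3.7461 ≈ 41.585 cpm.
Au-198 has more remaining, at ≈ 182.85 cpm.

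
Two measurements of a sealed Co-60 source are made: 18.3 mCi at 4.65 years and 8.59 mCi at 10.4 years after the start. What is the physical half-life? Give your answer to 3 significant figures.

5.27 years

Over Δt = 10.4 − 4.65 = 5.75 years, the level fell by a factor of 18.3/8.59 ≈ 2.1304.
n = log₂(2.1304) ≈ 1.0911 half-lives, so t½ = 5.75/1.0911 ≈ 5.2698 years.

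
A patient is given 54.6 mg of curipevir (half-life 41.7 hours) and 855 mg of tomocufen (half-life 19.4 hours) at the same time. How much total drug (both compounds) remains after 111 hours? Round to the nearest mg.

25 mg

curipevir: 54.6 × (1/2)^(111/41.7) = 54.6 × (1/2)^2.6619 ≈ 8.6276 mg.
tomocufen: 855 × (1/2)^(111/19.4) = 855 × (1/2)^5.7216 ≈ 16.202 mg.
Total = 8.6276 + 16.202 ≈ 24.83 mg.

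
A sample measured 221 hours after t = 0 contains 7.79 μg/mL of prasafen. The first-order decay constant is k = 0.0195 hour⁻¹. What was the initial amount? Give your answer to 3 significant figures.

580 μg/mL

t½ = ln 2 / k = 0.69315 / 0.0195 ≈ 35.546 hours.
Number of half-lives elapsed: n = 221/35.546 ≈ 6.2173.
A₀ = A × 2^n = 7.79 × 2^6.2173 = 7.79 × 74.403 ≈ 579.6 μg/mL.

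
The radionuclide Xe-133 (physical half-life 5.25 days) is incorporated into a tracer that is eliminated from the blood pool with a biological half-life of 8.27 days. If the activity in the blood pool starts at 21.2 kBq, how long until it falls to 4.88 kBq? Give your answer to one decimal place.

6.8 days

1/t_eff = 1/t_phys + 1/t_biol = 1/5.25 + 1/8.27 = 0.3114 per day.
t_eff = 5.25 × 8.27 / (5.25 + 8.27) ≈ 3.2114 days.
n = log₂(21.2/4.88) ≈ 2.1191; t = 2.1191 × 3.2114 ≈ 6.8052 days.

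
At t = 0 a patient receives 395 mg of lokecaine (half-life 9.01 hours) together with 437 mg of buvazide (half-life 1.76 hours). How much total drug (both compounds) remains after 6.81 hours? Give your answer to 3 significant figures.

lokecaine: 395 × (1/2)^(6.81/9.01) = 395 × (1/2)^0.75583 ≈ 233.92 mg.
buvazide: 437 × (1/2)^(6.81/1.76) = 437 × (1/2)^3.8693 ≈ 29.902 mg.
Total = 233.92 + 29.902 ≈ 263.82 mg.

264 mg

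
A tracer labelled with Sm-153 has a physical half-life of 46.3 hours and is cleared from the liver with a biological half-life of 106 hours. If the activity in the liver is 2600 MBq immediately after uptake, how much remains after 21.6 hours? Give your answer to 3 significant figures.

1630 MBq

1/t_eff = 1/t_phys + 1/t_biol = 1/46.3 + 1/106 = 0.031032 per hour.
t_eff = 46.3 × 106 / (46.3 + 106) ≈ 32.225 hours.
Remaining = 2600 × (1/2)^(21.6/32.225) = 2600 × (1/2)^0.6703 ≈ 1633.8 MBq.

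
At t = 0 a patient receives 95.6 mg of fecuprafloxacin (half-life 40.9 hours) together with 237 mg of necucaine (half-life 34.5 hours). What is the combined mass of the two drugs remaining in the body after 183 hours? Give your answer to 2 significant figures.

fecuprafloxacin: 95.6 × (1/2)^(183/40.9) = 95.6 × (1/2)^4.4743 ≈ 4.3008 mg.
necucaine: 237 × (1/2)^(183/34.5) = 237 × (1/2)^5.3043 ≈ 5.9976 mg.
Total = 4.3008 + 5.9976 ≈ 10.298 mg.

10 mg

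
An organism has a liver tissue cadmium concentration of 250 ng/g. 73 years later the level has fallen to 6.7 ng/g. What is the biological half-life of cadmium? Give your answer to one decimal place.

14.0 years

A/A₀ = 6.7/250 ≈ 0.0268.
n = log₂(37.313) ≈ 5.2216 half-lives elapsed in 73 years.
t½ = 73/5.2216 ≈ 13.98 years.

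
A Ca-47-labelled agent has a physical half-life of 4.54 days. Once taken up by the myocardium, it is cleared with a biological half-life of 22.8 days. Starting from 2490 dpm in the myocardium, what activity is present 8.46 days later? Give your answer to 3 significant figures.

529 dpm

1/t_eff = 1/t_phys + 1/t_biol = 1/4.54 + 1/22.8 = 0.26412 per day.
t_eff = 4.54 × 22.8 / (4.54 + 22.8) ≈ 3.7861 days.
Remaining = 2490 × (1/2)^(8.46/3.7861) = 2490 × (1/2)^2.2345 ≈ 529.12 dpm.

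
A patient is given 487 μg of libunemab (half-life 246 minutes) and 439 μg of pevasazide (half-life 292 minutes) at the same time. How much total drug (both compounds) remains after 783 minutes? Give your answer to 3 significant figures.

122 μg

libunemab: 487 × (1/2)^(783/246) = 487 × (1/2)^3.1829 ≈ 53.626 μg.
pevasazide: 439 × (1/2)^(783/292) = 439 × (1/2)^2.6815 ≈ 68.431 μg.
Total = 53.626 + 68.431 ≈ 122.06 μg.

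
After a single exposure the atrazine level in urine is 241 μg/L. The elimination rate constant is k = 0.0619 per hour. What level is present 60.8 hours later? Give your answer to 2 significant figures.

t½ = ln 2 / k = 0.69315 / 0.0619 ≈ 11.198 hours.
Number of half-lives: n = 60.8/11.198 ≈ 5.4296.
Remaining = 241 × (1/2)^5.4296 = 241 × 0.023202 ≈ 5.5917 μg/L.

5.6 μg/L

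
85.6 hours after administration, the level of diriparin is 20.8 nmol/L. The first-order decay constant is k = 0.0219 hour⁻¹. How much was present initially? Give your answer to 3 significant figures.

136 nmol/L

t½ = ln 2 / k = 0.69315 / 0.0219 ≈ 31.651 hours.
Number of half-lives elapsed: n = 85.6/31.651 ≈ 2.7045.
A₀ = A × 2^n = 20.8 × 2^2.7045 = 20.8 × 6.5185 ≈ 135.58 nmol/L.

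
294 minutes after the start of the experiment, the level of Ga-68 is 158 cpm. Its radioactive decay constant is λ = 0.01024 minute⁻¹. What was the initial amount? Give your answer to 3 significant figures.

t½ = ln 2 / λ = 0.69315 / 0.01024 ≈ 67.69 minutes.
Number of half-lives elapsed: n = 294/67.69 ≈ 4.3433.
A₀ = A × 2^n = 158 × 2^4.3433 = 158 × 20.299 ≈ 3207.2 cpm.

3210 cpm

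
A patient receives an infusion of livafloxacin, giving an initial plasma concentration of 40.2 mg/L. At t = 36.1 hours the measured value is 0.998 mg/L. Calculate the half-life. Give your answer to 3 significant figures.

6.77 hours

A/A₀ = 0.998/40.2 ≈ 0.024826.
n = log₂(40.281) ≈ 5.332 half-lives elapsed in 36.1 hours.
t½ = 36.1/5.332 ≈ 6.7704 hours.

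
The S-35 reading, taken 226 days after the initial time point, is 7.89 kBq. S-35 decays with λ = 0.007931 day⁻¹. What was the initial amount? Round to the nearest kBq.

47 kBq

t½ = ln 2 / λ = 0.69315 / 0.007931 ≈ 87.397 days.
Number of half-lives elapsed: n = 226/87.397 ≈ 2.5859.
A₀ = A × 2^n = 7.89 × 2^2.5859 = 7.89 × 6.0039 ≈ 47.371 kBq.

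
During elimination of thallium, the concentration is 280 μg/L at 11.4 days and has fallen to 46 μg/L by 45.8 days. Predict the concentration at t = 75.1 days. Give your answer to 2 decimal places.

Over Δt = 45.8 − 11.4 = 34.4 days, the level fell by a factor of 280/46 ≈ 6.087.
n = log₂(6.087) ≈ 2.6057 half-lives, so t½ = 34.4/2.6057 ≈ 13.202 days.
From t = 45.8 to t = 75.1: 46 × (1/2)^((75.1−45.8)/13.202) ≈ 9.8776 μg/L.

9.88 μg/L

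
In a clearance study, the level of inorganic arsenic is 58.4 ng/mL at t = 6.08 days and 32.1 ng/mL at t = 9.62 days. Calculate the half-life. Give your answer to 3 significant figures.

4.10 days

Over Δt = 9.62 − 6.08 = 3.54 days, the level fell by a factor of 58.4/32.1 ≈ 1.8193.
n = log₂(1.8193) ≈ 0.8634 half-lives, so t½ = 3.54/0.8634 ≈ 4.1001 days.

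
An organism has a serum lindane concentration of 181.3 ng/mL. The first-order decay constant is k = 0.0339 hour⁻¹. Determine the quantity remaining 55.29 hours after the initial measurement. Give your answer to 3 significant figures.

27.8 ng/mL

t½ = ln 2 / k = 0.69315 / 0.0339 ≈ 20.447 hours.
Number of half-lives: n = 55.29/20.447 ≈ 2.7041.
Remaining = 181.3 × (1/2)^2.7041 = 181.3 × 0.15346 ≈ 27.822 ng/mL.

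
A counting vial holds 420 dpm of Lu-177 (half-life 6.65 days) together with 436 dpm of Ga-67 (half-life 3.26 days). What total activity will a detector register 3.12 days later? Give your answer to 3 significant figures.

Lu-177: 420 × (1/2)^(3.12/6.65) = 420 × (1/2)^0.46917 ≈ 303.4 dpm.
Ga-67: 436 × (1/2)^(3.12/3.26) = 436 × (1/2)^0.95706 ≈ 224.59 dpm.
Total = 303.4 + 224.59 ≈ 527.99 dpm.

528 dpm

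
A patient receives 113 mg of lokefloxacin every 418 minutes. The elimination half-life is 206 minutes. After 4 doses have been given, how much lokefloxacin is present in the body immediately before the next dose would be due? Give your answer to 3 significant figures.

36.5 mg

The 4 doses were given 1672, 1254, 836, 418 minutes ago.
Total = 113·(1/2)^(1672/206) + 113·(1/2)^(1254/206) + 113·(1/2)^(836/206) + 113·(1/2)^(418/206)
      = 0.40716 + 1.6619 + 6.783 + 27.685 ≈ 36.537 mg.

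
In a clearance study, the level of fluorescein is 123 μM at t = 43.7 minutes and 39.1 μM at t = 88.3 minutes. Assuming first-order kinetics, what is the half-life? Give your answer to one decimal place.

Over Δt = 88.3 − 43.7 = 44.6 minutes, the level fell by a factor of 123/39.1 ≈ 3.1458.
n = log₂(3.1458) ≈ 1.6534 half-lives, so t½ = 44.6/1.6534 ≈ 26.974 minutes.

27.0 minutes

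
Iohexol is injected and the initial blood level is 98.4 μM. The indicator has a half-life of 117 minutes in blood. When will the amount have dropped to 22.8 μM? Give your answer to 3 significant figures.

247 minutes

Fraction remaining = 22.8/98.4 ≈ 0.23171.
n = log₂(98.4/22.8) = ln(4.3158)/ln 2 ≈ 2.1096 half-lives.
t = n × t½ = 2.1096 × 117 ≈ 246.83 minutes.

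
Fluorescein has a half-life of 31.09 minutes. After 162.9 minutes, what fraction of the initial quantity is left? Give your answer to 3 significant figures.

n = 162.9/31.09 ≈ 5.2396 half-lives.
Fraction remaining = (1/2)^5.2396 ≈ 0.026468.

0.0265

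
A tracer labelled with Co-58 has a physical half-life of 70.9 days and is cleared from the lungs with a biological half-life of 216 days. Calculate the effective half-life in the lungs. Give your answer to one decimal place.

53.4 days

1/t_eff = 1/t_phys + 1/t_biol = 1/70.9 + 1/216 = 0.018734 per day.
t_eff = 70.9 × 216 / (70.9 + 216) ≈ 53.379 days.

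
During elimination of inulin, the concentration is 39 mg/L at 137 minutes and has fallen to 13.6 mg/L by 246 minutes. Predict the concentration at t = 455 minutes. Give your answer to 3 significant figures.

Over Δt = 246 − 137 = 109 minutes, the level fell by a factor of 39/13.6 ≈ 2.8676.
n = log₂(2.8676) ≈ 1.5199 half-lives, so t½ = 109/1.5199 ≈ 71.717 minutes.
From t = 246 to t = 455: 13.6 × (1/2)^((455−246)/71.717) ≈ 1.8041 mg/L.

1.80 mg/L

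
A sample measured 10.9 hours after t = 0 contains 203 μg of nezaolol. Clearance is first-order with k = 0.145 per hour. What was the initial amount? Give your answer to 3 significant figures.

t½ = ln 2 / k = 0.69315 / 0.145 ≈ 4.7803 hours.
Number of half-lives elapsed: n = 10.9/4.7803 ≈ 2.2802.
A₀ = A × 2^n = 203 × 2^2.2802 = 203 × 4.8574 ≈ 986.05 μg.

986 μg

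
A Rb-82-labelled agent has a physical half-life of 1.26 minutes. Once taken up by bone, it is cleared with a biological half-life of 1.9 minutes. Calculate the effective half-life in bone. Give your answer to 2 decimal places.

0.76 minutes

1/t_eff = 1/t_phys + 1/t_biol = 1/1.26 + 1/1.9 = 1.32 per minute.
t_eff = 1.26 × 1.9 / (1.26 + 1.9) ≈ 0.75759 minutes.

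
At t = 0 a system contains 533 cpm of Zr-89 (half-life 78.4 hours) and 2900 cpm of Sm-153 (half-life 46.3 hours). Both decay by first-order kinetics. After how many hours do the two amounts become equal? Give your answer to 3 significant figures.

276 hours

Set 533·(1/2)^(t/78.4) = 2900·(1/2)^(t/46.3).
Taking log₂: log₂(533/2900) = t·(1/78.4 − 1/46.3).
log₂(0.18379) = -2.4438; 1/78.4 − 1/46.3 = -0.0088432.
t = -2.4438 / -0.0088432 ≈ 276.35 hours.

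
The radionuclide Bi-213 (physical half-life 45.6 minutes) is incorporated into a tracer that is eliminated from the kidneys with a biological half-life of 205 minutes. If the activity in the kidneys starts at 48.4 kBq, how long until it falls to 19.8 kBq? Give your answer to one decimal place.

48.1 minutes

1/t_eff = 1/t_phys + 1/t_biol = 1/45.6 + 1/205 = 0.026808 per minute.
t_eff = 45.6 × 205 / (45.6 + 205) ≈ 37.302 minutes.
n = log₂(48.4/19.8) ≈ 1.2895; t = 1.2895 × 37.302 ≈ 48.102 minutes.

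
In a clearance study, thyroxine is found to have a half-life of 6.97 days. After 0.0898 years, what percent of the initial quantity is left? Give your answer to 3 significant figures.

0.0898 years = 32.777 days.
n = 32.777/6.97 ≈ 4.7026 half-lives.
Fraction remaining = (1/2)^4.7026 ≈ 0.038404, i.e. 3.8404%.

3.84%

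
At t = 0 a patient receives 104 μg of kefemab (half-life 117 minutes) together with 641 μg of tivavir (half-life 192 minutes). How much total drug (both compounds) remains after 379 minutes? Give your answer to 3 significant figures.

kefemab: 104 × (1/2)^(379/117) = 104 × (1/2)^3.2393 ≈ 11.013 μg.
tivavir: 641 × (1/2)^(379/192) = 641 × (1/2)^1.974 ≈ 163.17 μg.
Total = 11.013 + 163.17 ≈ 174.18 μg.

174 μg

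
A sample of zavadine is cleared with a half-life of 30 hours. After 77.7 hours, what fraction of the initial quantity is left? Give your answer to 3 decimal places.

n = 77.7/30 ≈ 2.59 half-lives.
Fraction remaining = (1/2)^2.59 ≈ 0.16609.

0.166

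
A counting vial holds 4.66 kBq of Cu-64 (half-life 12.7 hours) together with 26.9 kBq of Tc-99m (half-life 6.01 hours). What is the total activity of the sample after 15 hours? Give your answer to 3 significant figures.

Cu-64: 4.66 × (1/2)^(15/12.7) = 4.66 × (1/2)^1.1811 ≈ 2.0551 kBq.
Tc-99m: 26.9 × (1/2)^(15/6.01) = 26.9 × (1/2)^2.4958 ≈ 4.769 kBq.
Total = 2.0551 + 4.769 ≈ 6.8242 kBq.

6.82 kBq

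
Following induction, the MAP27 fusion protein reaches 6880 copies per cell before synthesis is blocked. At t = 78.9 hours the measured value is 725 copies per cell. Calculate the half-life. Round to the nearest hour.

24 hours

A/A₀ = 725/6880 ≈ 0.10538.
n = log₂(9.4897) ≈ 3.2464 half-lives elapsed in 78.9 hours.
t½ = 78.9/3.2464 ≈ 24.304 hours.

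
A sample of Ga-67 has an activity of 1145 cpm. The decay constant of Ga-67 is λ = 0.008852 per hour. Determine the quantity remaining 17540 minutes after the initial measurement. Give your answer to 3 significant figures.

t½ = ln 2 / λ = 0.69315 / 0.008852 ≈ 78.304 hours.
Convert the elapsed time: 17540 minutes = 292.333 hours.
Number of half-lives: n = 292.333/78.304 ≈ 3.7333.
Remaining = 1145 × (1/2)^3.7333 = 1145 × 0.07519 ≈ 86.093 cpm.

86.1 cpm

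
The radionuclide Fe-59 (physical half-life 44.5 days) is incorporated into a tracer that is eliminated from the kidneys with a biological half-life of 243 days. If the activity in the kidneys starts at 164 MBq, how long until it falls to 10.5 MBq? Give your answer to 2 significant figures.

150 days

1/t_eff = 1/t_phys + 1/t_biol = 1/44.5 + 1/243 = 0.026587 per day.
t_eff = 44.5 × 243 / (44.5 + 243) ≈ 37.612 days.
n = log₂(164/10.5) ≈ 3.9652; t = 3.9652 × 37.612 ≈ 149.14 days.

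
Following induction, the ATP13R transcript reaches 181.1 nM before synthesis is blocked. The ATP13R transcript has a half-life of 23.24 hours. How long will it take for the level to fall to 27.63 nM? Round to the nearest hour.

63 hours

Fraction remaining = 27.63/181.1 ≈ 0.15257.
n = log₂(181.1/27.63) = ln(6.5545)/ln 2 ≈ 2.7125 half-lives.
t = n × t½ = 2.7125 × 23.24 ≈ 63.038 hours.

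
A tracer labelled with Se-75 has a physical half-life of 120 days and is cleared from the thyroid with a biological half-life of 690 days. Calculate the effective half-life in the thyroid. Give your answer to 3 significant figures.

1/t_eff = 1/t_phys + 1/t_biol = 1/120 + 1/690 = 0.0097826 per day.
t_eff = 120 × 690 / (120 + 690) ≈ 102.22 days.

102 days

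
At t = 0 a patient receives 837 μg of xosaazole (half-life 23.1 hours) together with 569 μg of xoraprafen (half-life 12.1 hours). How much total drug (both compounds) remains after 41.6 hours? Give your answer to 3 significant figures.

xosaazole: 837 × (1/2)^(41.6/23.1) = 837 × (1/2)^1.8009 ≈ 240.22 μg.
xoraprafen: 569 × (1/2)^(41.6/12.1) = 569 × (1/2)^3.438 ≈ 52.501 μg.
Total = 240.22 + 52.501 ≈ 292.72 μg.

293 μg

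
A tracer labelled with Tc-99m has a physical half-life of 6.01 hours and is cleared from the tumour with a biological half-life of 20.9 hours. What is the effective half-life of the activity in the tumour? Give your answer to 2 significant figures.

4.7 hours

1/t_eff = 1/t_phys + 1/t_biol = 1/6.01 + 1/20.9 = 0.21424 per hour.
t_eff = 6.01 × 20.9 / (6.01 + 20.9) ≈ 4.6677 hours.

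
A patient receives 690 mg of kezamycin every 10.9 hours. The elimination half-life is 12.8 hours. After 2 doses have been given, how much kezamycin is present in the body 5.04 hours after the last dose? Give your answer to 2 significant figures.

The 2 doses were given 15.94, 5.04 hours ago.
Total = 690·(1/2)^(15.94/12.8) + 690·(1/2)^(5.04/12.8)
      = 291.05 + 525.19 ≈ 816.25 mg.

820 mg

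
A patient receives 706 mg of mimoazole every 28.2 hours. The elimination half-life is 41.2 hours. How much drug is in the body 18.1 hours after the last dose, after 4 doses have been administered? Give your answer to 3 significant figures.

1170 mg

The 4 doses were given 102.7, 74.5, 46.3, 18.1 hours ago.
Total = 706·(1/2)^(102.7/41.2) + 706·(1/2)^(74.5/41.2) + 706·(1/2)^(46.3/41.2) + 706·(1/2)^(18.1/41.2)
      = 125.44 + 201.59 + 323.97 + 520.66 ≈ 1171.7 mg.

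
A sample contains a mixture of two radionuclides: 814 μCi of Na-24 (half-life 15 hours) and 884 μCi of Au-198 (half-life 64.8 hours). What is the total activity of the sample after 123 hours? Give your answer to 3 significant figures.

240 μCi

Na-24: 814 × (1/2)^(123/15) = 814 × (1/2)^8.2 ≈ 2.7681 μCi.
Au-198: 884 × (1/2)^(123/64.8) = 884 × (1/2)^1.8981 ≈ 237.17 μCi.
Total = 2.7681 + 237.17 ≈ 239.93 μCi.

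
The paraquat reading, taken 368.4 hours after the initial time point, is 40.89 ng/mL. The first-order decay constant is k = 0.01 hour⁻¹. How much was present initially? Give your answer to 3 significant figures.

1630 ng/mL

t½ = ln 2 / k = 0.69315 / 0.01 ≈ 69.315 hours.
Number of half-lives elapsed: n = 368.4/69.315 ≈ 5.3149.
A₀ = A × 2^n = 40.89 × 2^5.3149 = 40.89 × 39.805 ≈ 1627.6 ng/mL.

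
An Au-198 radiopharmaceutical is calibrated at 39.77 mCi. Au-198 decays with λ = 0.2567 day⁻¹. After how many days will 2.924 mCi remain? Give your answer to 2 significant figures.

10 days

t½ = ln 2 / λ = 0.69315 / 0.2567 ≈ 2.7002 days.
Fraction remaining = 2.924/39.77 ≈ 0.073523.
n = log₂(39.77/2.924) = ln(13.601)/ln 2 ≈ 3.7657 half-lives.
t = n × t½ = 3.7657 × 2.7002 ≈ 10.168 days.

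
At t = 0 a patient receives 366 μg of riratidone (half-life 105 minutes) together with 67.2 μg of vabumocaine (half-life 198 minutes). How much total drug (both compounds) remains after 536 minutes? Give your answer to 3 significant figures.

riratidone: 366 × (1/2)^(536/105) = 366 × (1/2)^5.1048 ≈ 10.636 μg.
vabumocaine: 67.2 × (1/2)^(536/198) = 67.2 × (1/2)^2.7071 ≈ 10.291 μg.
Total = 10.636 + 10.291 ≈ 20.927 μg.

20.9 μg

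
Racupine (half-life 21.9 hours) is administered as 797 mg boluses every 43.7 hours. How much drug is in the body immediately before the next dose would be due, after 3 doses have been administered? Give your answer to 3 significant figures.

The 3 doses were given 131.1, 87.4, 43.7 hours ago.
Total = 797·(1/2)^(131.1/21.9) + 797·(1/2)^(87.4/21.9) + 797·(1/2)^(43.7/21.9)
      = 12.572 + 50.129 + 199.88 ≈ 262.58 mg.

263 mg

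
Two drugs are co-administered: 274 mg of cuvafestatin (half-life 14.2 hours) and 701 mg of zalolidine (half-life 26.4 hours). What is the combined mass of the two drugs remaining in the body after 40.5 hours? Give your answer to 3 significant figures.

280 mg

cuvafestatin: 274 × (1/2)^(40.5/14.2) = 274 × (1/2)^2.8521 ≈ 37.947 mg.
zalolidine: 701 × (1/2)^(40.5/26.4) = 701 × (1/2)^1.5341 ≈ 242.05 mg.
Total = 37.947 + 242.05 ≈ 280 mg.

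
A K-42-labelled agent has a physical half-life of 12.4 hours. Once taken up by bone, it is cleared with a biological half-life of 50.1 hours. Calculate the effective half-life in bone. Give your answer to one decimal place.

9.9 hours

1/t_eff = 1/t_phys + 1/t_biol = 1/12.4 + 1/50.1 = 0.10061 per hour.
t_eff = 12.4 × 50.1 / (12.4 + 50.1) ≈ 9.9398 hours.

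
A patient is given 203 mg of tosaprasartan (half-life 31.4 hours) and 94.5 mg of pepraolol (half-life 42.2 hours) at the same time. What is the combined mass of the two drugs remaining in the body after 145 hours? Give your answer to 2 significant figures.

17 mg

tosaprasartan: 203 × (1/2)^(145/31.4) = 203 × (1/2)^4.6178 ≈ 8.2678 mg.
pepraolol: 94.5 × (1/2)^(145/42.2) = 94.5 × (1/2)^3.436 ≈ 8.7315 mg.
Total = 8.2678 + 8.7315 ≈ 16.999 mg.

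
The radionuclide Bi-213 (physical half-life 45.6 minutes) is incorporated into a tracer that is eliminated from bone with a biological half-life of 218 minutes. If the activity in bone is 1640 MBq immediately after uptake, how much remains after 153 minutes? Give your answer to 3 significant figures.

1/t_eff = 1/t_phys + 1/t_biol = 1/45.6 + 1/218 = 0.026517 per minute.
t_eff = 45.6 × 218 / (45.6 + 218) ≈ 37.712 minutes.
Remaining = 1640 × (1/2)^(153/37.712) = 1640 × (1/2)^4.0571 ≈ 98.523 MBq.

98.5 MBq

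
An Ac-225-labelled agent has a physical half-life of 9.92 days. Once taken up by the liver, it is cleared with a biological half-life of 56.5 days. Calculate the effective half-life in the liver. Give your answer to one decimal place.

1/t_eff = 1/t_phys + 1/t_biol = 1/9.92 + 1/56.5 = 0.11851 per day.
t_eff = 9.92 × 56.5 / (9.92 + 56.5) ≈ 8.4384 days.

8.4 days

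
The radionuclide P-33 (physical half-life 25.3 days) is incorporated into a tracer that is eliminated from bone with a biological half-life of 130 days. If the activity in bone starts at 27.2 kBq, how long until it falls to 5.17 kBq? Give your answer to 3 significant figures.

1/t_eff = 1/t_phys + 1/t_biol = 1/25.3 + 1/130 = 0.047218 per day.
t_eff = 25.3 × 130 / (25.3 + 130) ≈ 21.178 days.
n = log₂(27.2/5.17) ≈ 2.3954; t = 2.3954 × 21.178 ≈ 50.73 days.

50.7 days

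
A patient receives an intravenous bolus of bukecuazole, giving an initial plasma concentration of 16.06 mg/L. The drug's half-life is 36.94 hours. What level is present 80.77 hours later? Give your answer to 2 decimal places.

Number of half-lives: n = 80.77/36.94 ≈ 2.1865.
Remaining = 16.06 × (1/2)^2.1865 = 16.06 × 0.21968 ≈ 3.5281 mg/L.

3.53 mg/L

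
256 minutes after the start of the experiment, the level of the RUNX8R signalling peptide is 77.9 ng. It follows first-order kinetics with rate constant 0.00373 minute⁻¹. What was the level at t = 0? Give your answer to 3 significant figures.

202 ng

t½ = ln 2 / λ = 0.69315 / 0.00373 ≈ 185.83 minutes.
Number of half-lives elapsed: n = 256/185.83 ≈ 1.3776.
A₀ = A × 2^n = 77.9 × 2^1.3776 = 77.9 × 2.5984 ≈ 202.41 ng.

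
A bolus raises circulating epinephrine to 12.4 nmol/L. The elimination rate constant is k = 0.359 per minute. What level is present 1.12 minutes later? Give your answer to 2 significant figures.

8.3 nmol/L

t½ = ln 2 / k = 0.69315 / 0.359 ≈ 1.9308 minutes.
Number of half-lives: n = 1.12/1.9308 ≈ 0.58008.
Remaining = 12.4 × (1/2)^0.58008 = 12.4 × 0.66893 ≈ 8.2947 nmol/L.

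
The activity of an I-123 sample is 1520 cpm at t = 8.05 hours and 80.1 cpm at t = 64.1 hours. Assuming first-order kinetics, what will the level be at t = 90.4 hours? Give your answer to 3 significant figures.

20.1 cpm

Over Δt = 64.1 − 8.05 = 56.05 hours, the level fell by a factor of 1520/80.1 ≈ 18.976.
n = log₂(18.976) ≈ 4.2461 half-lives, so t½ = 56.05/4.2461 ≈ 13.2 hours.
From t = 64.1 to t = 90.4: 80.1 × (1/2)^((90.4−64.1)/13.2) ≈ 20.131 cpm.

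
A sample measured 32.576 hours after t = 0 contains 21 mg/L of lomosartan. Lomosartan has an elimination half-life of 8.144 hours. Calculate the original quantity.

336 mg/L

Number of half-lives elapsed: n = 32.576/8.144 ≈ 4.
A₀ = A × 2^n = 21 × 2^4 = 21 × 16 ≈ 336 mg/L.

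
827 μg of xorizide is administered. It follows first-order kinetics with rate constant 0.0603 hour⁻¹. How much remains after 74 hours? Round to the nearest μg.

10 μg

t½ = ln 2 / λ = 0.69315 / 0.0603 ≈ 11.495 hours.
Number of half-lives: n = 74/11.495 ≈ 6.4376.
Remaining = 827 × (1/2)^6.4376 = 827 × 0.011537 ≈ 9.5411 μg.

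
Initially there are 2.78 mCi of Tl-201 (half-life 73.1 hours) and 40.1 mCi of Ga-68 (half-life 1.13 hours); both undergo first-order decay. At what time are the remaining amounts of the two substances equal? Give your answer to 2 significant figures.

Set 2.78·(1/2)^(t/73.1) = 40.1·(1/2)^(t/1.13).
Taking log₂: log₂(2.78/40.1) = t·(1/73.1 − 1/1.13).
log₂(0.069327) = -3.8504; 1/73.1 − 1/1.13 = -0.87128.
t = -3.8504 / -0.87128 ≈ 4.4193 hours.

4.4 hours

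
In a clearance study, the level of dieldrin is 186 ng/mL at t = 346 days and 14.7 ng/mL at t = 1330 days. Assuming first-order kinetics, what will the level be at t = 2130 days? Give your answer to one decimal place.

1.9 ng/mL

Over Δt = 1330 − 346 = 984 days, the level fell by a factor of 186/14.7 ≈ 12.653.
n = log₂(12.653) ≈ 3.6614 half-lives, so t½ = 984/3.6614 ≈ 268.75 days.
From t = 1330 to t = 2130: 14.7 × (1/2)^((2130−1330)/268.75) ≈ 1.8673 ng/mL.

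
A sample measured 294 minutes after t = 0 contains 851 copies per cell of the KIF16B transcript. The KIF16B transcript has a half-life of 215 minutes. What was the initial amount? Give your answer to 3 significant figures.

Number of half-lives elapsed: n = 294/215 ≈ 1.3674.
A₀ = A × 2^n = 851 × 2^1.3674 = 851 × 2.5801 ≈ 2195.7 copies per cell.

2200 copies per cell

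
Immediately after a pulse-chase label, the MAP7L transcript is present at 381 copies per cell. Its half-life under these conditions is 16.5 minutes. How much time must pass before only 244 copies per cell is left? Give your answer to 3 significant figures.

Fraction remaining = 244/381 ≈ 0.64042.
n = log₂(381/244) = ln(1.5615)/ln 2 ≈ 0.64291 half-lives.
t = n × t½ = 0.64291 × 16.5 ≈ 10.608 minutes.

10.6 minutes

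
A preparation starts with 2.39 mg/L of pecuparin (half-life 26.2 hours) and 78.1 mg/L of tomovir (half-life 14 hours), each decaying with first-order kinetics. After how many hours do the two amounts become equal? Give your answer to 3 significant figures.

Set 2.39·(1/2)^(t/26.2) = 78.1·(1/2)^(t/14).
Taking log₂: log₂(2.39/78.1) = t·(1/26.2 − 1/14).
log₂(0.030602) = -5.0302; 1/26.2 − 1/14 = -0.033261.
t = -5.0302 / -0.033261 ≈ 151.24 hours.

151 hours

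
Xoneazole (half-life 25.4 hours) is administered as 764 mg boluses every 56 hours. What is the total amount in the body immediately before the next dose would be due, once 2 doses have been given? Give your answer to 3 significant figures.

The 2 doses were given 112, 56 hours ago.
Total = 764·(1/2)^(112/25.4) + 764·(1/2)^(56/25.4)
      = 35.951 + 165.73 ≈ 201.68 mg.

202 mg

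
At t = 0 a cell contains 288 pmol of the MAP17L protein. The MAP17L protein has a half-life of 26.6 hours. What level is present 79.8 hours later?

36 pmol

Elapsed time is 3 half-lives (79.8/26.6).
Each half-life halves the amount: 288 × (1/2)^3 = 288/8 = 36 pmol.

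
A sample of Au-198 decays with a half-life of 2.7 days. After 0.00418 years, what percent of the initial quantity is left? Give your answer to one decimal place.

67.6%

0.00418 years = 1.5257 days.
n = 1.5257/2.7 ≈ 0.56507 half-lives.
Fraction remaining = (1/2)^0.56507 ≈ 0.67592, i.e. 67.592%.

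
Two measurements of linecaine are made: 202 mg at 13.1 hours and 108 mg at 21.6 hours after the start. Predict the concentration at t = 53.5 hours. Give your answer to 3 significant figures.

10.3 mg

Over Δt = 21.6 − 13.1 = 8.5 hours, the level fell by a factor of 202/108 ≈ 1.8704.
n = log₂(1.8704) ≈ 0.90332 half-lives, so t½ = 8.5/0.90332 ≈ 9.4097 hours.
From t = 21.6 to t = 53.5: 108 × (1/2)^((53.5−21.6)/9.4097) ≈ 10.301 mg.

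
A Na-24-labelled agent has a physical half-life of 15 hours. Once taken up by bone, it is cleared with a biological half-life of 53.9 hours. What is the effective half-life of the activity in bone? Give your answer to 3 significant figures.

11.7 hours

1/t_eff = 1/t_phys + 1/t_biol = 1/15 + 1/53.9 = 0.08522 per hour.
t_eff = 15 × 53.9 / (15 + 53.9) ≈ 11.734 hours.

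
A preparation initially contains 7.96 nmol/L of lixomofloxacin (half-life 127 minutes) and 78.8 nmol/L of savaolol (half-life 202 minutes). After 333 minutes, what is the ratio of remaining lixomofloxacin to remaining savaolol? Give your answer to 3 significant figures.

0.0514

lixomofloxacin: 7.96 × (1/2)^(333/127) = 7.96 × (1/2)^2.622 ≈ 1.293 nmol/L.
savaolol: 78.8 × (1/2)^(333/202) = 78.8 × (1/2)^1.6485 ≈ 25.135 nmol/L.
Ratio ≈ 1.293 / 25.135 ≈ 0.051443.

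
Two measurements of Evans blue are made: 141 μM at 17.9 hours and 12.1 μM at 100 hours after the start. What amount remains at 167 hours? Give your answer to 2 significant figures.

Over Δt = 100 − 17.9 = 82.1 hours, the level fell by a factor of 141/12.1 ≈ 11.653.
n = log₂(11.653) ≈ 3.5426 half-lives, so t½ = 82.1/3.5426 ≈ 23.175 hours.
From t = 100 to t = 167: 12.1 × (1/2)^((167−100)/23.175) ≈ 1.6311 μM.

1.6 μM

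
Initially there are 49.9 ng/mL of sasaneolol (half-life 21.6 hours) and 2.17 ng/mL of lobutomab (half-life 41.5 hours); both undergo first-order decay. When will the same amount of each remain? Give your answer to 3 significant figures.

Set 49.9·(1/2)^(t/21.6) = 2.17·(1/2)^(t/41.5).
Taking log₂: log₂(49.9/2.17) = t·(1/21.6 − 1/41.5).
log₂(22.995) = 4.5233; 1/21.6 − 1/41.5 = 0.0222.
t = 4.5233 / 0.0222 ≈ 203.75 hours.

204 hours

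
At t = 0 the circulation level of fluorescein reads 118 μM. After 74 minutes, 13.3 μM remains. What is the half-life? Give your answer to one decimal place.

A/A₀ = 13.3/118 ≈ 0.11271.
n = log₂(8.8722) ≈ 3.1493 half-lives elapsed in 74 minutes.
t½ = 74/3.1493 ≈ 23.497 minutes.

23.5 minutes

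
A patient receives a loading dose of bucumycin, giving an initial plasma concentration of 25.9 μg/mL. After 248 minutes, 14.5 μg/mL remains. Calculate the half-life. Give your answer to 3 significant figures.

A/A₀ = 14.5/25.9 ≈ 0.55985.
n = log₂(1.7862) ≈ 0.8369 half-lives elapsed in 248 minutes.
t½ = 248/0.8369 ≈ 296.33 minutes.

296 minutes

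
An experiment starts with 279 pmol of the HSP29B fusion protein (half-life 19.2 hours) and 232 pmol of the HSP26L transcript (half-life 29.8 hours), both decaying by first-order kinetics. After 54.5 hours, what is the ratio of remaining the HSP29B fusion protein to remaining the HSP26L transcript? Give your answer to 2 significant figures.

HSP29B fusion protein: 279 × (1/2)^(54.5/19.2) = 279 × (1/2)^2.8385 ≈ 39.005 pmol.
HSP26L transcript: 232 × (1/2)^(54.5/29.8) = 232 × (1/2)^1.8289 ≈ 65.305 pmol.
Ratio ≈ 39.005 / 65.305 ≈ 0.59727.

0.60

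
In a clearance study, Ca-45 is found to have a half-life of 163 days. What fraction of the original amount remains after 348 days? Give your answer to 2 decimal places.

n = 348/163 ≈ 2.135 half-lives.
Fraction remaining = (1/2)^2.135 ≈ 0.22767.

0.23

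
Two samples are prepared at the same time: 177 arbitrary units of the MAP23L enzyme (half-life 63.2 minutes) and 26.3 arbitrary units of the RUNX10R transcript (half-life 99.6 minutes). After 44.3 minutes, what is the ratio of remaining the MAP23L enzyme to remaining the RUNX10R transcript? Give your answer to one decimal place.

MAP23L enzyme: 177 × (1/2)^(44.3/63.2) = 177 × (1/2)^0.70095 ≈ 108.88 arbitrary units.
RUNX10R transcript: 26.3 × (1/2)^(44.3/99.6) = 26.3 × (1/2)^0.44478 ≈ 19.323 arbitrary units.
Ratio ≈ 108.88 / 19.323 ≈ 5.6351.

5.6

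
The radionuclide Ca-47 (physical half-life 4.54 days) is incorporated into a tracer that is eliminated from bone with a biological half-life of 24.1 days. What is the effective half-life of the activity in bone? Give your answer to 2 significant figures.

3.8 days

1/t_eff = 1/t_phys + 1/t_biol = 1/4.54 + 1/24.1 = 0.26176 per day.
t_eff = 4.54 × 24.1 / (4.54 + 24.1) ≈ 3.8203 days.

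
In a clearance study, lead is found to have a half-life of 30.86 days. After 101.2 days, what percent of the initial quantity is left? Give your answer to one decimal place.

10.3%

n = 101.2/30.86 ≈ 3.2793 half-lives.
Fraction remaining = (1/2)^3.2793 ≈ 0.103, i.e. 10.3%.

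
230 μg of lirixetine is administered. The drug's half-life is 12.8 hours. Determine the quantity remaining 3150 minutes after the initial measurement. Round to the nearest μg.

13 μg

Convert the elapsed time: 3150 minutes = 52.5 hours.
Number of half-lives: n = 52.5/12.8 ≈ 4.1016.
Remaining = 230 × (1/2)^4.1016 = 230 × 0.058251 ≈ 13.398 μg.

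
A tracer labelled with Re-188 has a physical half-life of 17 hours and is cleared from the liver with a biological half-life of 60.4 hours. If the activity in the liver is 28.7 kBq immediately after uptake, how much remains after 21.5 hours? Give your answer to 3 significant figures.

9.33 kBq

1/t_eff = 1/t_phys + 1/t_biol = 1/17 + 1/60.4 = 0.07538 per hour.
t_eff = 17 × 60.4 / (17 + 60.4) ≈ 13.266 hours.
Remaining = 28.7 × (1/2)^(21.5/13.266) = 28.7 × (1/2)^1.6207 ≈ 9.3328 kBq.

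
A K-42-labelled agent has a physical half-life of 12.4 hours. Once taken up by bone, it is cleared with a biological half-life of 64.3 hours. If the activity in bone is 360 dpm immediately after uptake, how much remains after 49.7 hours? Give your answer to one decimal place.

1/t_eff = 1/t_phys + 1/t_biol = 1/12.4 + 1/64.3 = 0.096197 per hour.
t_eff = 12.4 × 64.3 / (12.4 + 64.3) ≈ 10.395 hours.
Remaining = 360 × (1/2)^(49.7/10.395) = 360 × (1/2)^4.781 ≈ 13.094 dpm.

13.1 dpm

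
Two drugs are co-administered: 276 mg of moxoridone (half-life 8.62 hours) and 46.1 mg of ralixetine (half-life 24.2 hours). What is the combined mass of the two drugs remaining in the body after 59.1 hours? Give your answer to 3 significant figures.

10.9 mg

moxoridone: 276 × (1/2)^(59.1/8.62) = 276 × (1/2)^6.8561 ≈ 2.3823 mg.
ralixetine: 46.1 × (1/2)^(59.1/24.2) = 46.1 × (1/2)^2.4421 ≈ 8.4828 mg.
Total = 2.3823 + 8.4828 ≈ 10.865 mg.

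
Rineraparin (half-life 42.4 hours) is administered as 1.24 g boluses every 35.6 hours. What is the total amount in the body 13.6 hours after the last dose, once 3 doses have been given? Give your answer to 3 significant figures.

The 3 doses were given 84.8, 49.2, 13.6 hours ago.
Total = 1.24·(1/2)^(84.8/42.4) + 1.24·(1/2)^(49.2/42.4) + 1.24·(1/2)^(13.6/42.4)
      = 0.31 + 0.55477 + 0.99281 ≈ 1.8576 g.

1.86 g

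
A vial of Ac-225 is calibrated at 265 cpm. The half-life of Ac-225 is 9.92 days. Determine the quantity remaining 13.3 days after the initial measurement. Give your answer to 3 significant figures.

105 cpm

Number of half-lives: n = 13.3/9.92 ≈ 1.3407.
Remaining = 265 × (1/2)^1.3407 = 265 × 0.39482 ≈ 104.63 cpm.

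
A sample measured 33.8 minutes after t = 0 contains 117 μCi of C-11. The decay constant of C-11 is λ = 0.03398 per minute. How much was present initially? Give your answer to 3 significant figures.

369 μCi

t½ = ln 2 / λ = 0.69315 / 0.03398 ≈ 20.399 minutes.
Number of half-lives elapsed: n = 33.8/20.399 ≈ 1.657.
A₀ = A × 2^n = 117 × 2^1.657 = 117 × 3.1535 ≈ 368.96 μCi.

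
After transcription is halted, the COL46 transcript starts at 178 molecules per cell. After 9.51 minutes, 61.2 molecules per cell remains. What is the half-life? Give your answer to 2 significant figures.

A/A₀ = 61.2/178 ≈ 0.34382.
n = log₂(2.9085) ≈ 1.5403 half-lives elapsed in 9.51 minutes.
t½ = 9.51/1.5403 ≈ 6.1742 minutes.

6.2 minutes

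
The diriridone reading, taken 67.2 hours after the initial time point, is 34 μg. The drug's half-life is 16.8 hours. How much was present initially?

544 μg

Number of half-lives elapsed: n = 67.2/16.8 ≈ 4.
A₀ = A × 2^n = 34 × 2^4 = 34 × 16 ≈ 544 μg.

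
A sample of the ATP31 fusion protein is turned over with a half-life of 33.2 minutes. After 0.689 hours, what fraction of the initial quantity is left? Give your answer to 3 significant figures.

0.422

0.689 hours = 41.34 minutes.
n = 41.34/33.2 ≈ 1.2452 half-lives.
Fraction remaining = (1/2)^1.2452 ≈ 0.42186.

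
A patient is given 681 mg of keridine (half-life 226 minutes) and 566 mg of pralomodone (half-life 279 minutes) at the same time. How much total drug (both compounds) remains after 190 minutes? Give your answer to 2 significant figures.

keridine: 681 × (1/2)^(190/226) = 681 × (1/2)^0.84071 ≈ 380.25 mg.
pralomodone: 566 × (1/2)^(190/279) = 566 × (1/2)^0.681 ≈ 353.03 mg.
Total = 380.25 + 353.03 ≈ 733.28 mg.

730 mg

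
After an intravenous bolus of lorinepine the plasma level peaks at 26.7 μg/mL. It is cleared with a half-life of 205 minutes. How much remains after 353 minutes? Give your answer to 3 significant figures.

8.09 μg/mL

Number of half-lives: n = 353/205 ≈ 1.722.
Remaining = 26.7 × (1/2)^1.722 = 26.7 × 0.30314 ≈ 8.0938 μg/mL.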